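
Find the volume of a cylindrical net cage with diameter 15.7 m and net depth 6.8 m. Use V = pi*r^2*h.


r = d/2 = 15.7/2 = 7.85 m
Base area = pi*r^2 = pi*7.85^2 = 193.59279 m^2
Volume = 193.59279 * 6.8 = 1316.43 m^3

1316.43 m^3


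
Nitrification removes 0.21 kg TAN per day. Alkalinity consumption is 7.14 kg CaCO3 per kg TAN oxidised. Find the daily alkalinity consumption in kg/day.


Alkalinity factor: 7.14 kg CaCO3 consumed per kg TAN nitrified
alk = 0.21 kg TAN * 7.14 = 1.4994 kg CaCO3/day

1.4994 kg CaCO3/day


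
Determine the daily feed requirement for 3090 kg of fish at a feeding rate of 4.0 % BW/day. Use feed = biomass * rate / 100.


Feeding rate fraction = 4.0% / 100 = 0.04
Daily feed = 3090 kg * 0.04 = 123.6 kg/day

123.6 kg/day


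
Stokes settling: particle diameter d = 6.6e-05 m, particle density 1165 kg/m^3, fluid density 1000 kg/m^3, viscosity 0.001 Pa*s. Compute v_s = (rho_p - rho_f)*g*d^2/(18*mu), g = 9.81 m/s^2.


Density difference: rho_p - rho_f = 1165 - 1000 = 165 kg/m^3
d^2 = (6.6e-05)^2 = 4.356e-09 m^2
Numerator = (rho_p - rho_f) * g * d^2 = 165 * 9.81 * 4.356e-09 = 7.0508394e-06
Denominator = 18 * mu = 18 * 0.001 = 0.018
v_s = 7.0508394e-06 / 0.018 = 3.91713e-04 m/s
Check: Re = rho_f * v_s * d / mu = 1000 * 3.91713e-04 * 6.6e-05 / 0.001 = 0.0259 < 1, so Stokes' law applies.

3.91713e-04 m/s


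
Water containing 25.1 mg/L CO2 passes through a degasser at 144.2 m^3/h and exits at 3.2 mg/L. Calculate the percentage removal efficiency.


CO2_out / CO2_in = 3.2 / 25.1 = 0.12749004
Fraction remaining = 0.12749004
efficiency = (1 - 0.12749004) * 100 = 87.251 %

87.251 %


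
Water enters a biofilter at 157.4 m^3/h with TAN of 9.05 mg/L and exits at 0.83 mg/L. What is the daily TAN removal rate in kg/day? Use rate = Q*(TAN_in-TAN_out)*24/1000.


Concentration drop: TAN_in - TAN_out = 9.05 - 0.83 = 8.22 mg/L
Hourly TAN removed = Q * dTAN = 157.4 m^3/h * 8.22 mg/L = 1293.828 g/h  (m^3/h * mg/L = g/h)
Daily TAN removed = 1293.828 * 24 = 31051.872 g/day
Convert to kg/day: 31051.872 / 1000 = 31.051872 kg/day

31.051872 kg/day


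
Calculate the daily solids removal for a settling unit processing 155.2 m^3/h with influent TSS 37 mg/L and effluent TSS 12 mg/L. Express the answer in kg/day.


Concentration drop: TSS_in - TSS_out = 37 - 12 = 25 mg/L
Hourly solids removed = Q * dTSS = 155.2 m^3/h * 25 mg/L = 3880 g/h  (m^3/h * mg/L = g/h)
Daily solids removed = 3880 * 24 = 93120 g/day
Convert g to kg: 93120 / 1000 = 93.12 kg/day

93.12 kg/day


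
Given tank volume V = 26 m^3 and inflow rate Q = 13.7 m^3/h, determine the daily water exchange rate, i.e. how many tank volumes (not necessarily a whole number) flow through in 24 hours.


Daily flow volume = 13.7 m^3/h * 24 h = 328.8 m^3/day
Exchanges = daily flow / tank volume = 328.8 / 26 = 12.6462 exchanges/day

12.6462 exchanges/day


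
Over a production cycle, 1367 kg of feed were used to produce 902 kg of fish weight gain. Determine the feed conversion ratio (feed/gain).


FCR = feed consumed / weight gained
FCR = 1367 kg / 902 kg = 1.51552

1.51552


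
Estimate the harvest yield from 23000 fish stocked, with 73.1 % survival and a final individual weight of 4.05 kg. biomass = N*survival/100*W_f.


Survivors = 23000 * 73.1/100 = 16813 fish
Harvest biomass = survivors * W_f = 16813 * 4.05 = 68092.65 kg

68092.65 kg


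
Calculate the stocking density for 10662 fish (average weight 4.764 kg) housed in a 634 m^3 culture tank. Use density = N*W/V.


Total biomass = 10662 fish * 4.764 kg = 50793.768 kg
Density = total biomass / volume = 50793.768 / 634 = 80.1164 kg/m^3

80.1164 kg/m^3


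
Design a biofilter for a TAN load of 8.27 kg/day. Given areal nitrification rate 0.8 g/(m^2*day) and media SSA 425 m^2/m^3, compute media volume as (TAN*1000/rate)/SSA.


A = 8.27*1000 / 0.8 = 10337.5 m^2
V = 10337.5 / 425 = 24.3235

24.3235 m^3


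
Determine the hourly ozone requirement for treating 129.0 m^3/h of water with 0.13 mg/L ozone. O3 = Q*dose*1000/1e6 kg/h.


O3 demand (mg/h) = Q * dose * 1000 = 129.0 * 0.13 * 1000 = 16770 mg/h
Convert mg to kg: 16770 / 1e6 = 0.01677 kg/h

0.01677 kg/h


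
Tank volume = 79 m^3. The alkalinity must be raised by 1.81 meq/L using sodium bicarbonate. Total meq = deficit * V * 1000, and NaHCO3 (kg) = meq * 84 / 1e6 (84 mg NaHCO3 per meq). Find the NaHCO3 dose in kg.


Tank volume in L = 79 m^3 * 1000 = 79000 L
Total meq required = 1.81 meq/L * 79000 L = 142990 meq
NaHCO3 mass = 142990 meq * 84 mg/meq / 1e6 = 12.0112 kg

12.0112 kg


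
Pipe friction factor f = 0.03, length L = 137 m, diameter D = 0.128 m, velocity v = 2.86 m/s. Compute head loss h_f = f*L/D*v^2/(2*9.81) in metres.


v^2 = 2.86^2 = 8.1796 m^2/s^2
L/D = 137/0.128 = 1070.3125
h_f = f*(L/D)*v^2/(2g) = 0.03 * 1070.3125 * 8.1796 / 19.62 = 13.3864 m

13.3864 m


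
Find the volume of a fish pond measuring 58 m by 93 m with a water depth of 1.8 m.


Base area = L * W = 58 * 93 = 5394 m^2
Volume = area * depth = 5394 * 1.8 = 9709.2 m^3

9709.2 m^3


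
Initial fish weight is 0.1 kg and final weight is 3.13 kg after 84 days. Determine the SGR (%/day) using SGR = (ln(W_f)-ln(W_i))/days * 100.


ln(W_f) = ln(3.13) = 1.141033
ln(W_i) = ln(0.1) = -2.3025851
ln(W_f) - ln(W_i) = 1.141033 - -2.3025851 = 3.4436181
SGR = 3.4436181 / 84 * 100 = 4.09955 %/day

4.09955 %/day


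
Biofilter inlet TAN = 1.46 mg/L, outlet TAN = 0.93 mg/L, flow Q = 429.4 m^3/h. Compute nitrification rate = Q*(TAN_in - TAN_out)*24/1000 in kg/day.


Concentration drop: TAN_in - TAN_out = 1.46 - 0.93 = 0.53 mg/L
Hourly TAN removed = Q * dTAN = 429.4 m^3/h * 0.53 mg/L = 227.582 g/h  (m^3/h * mg/L = g/h)
Daily TAN removed = 227.582 * 24 = 5461.968 g/day
Convert to kg/day: 5461.968 / 1000 = 5.461968 kg/day

5.461968 kg/day


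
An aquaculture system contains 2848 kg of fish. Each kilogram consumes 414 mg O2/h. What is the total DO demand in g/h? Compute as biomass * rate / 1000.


Total O2 consumption (mg/h) = 2848 kg * 414 mg/(kg*h) = 1179072 mg/h
Convert to g/h: 1179072 / 1000 = 1179.072 g/h

1179.072 g/h


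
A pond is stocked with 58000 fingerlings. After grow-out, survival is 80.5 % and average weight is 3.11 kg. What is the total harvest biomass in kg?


Survivors = 58000 * 80.5/100 = 46690 fish
Harvest biomass = survivors * W_f = 46690 * 3.11 = 145205.9 kg

145205.9 kg


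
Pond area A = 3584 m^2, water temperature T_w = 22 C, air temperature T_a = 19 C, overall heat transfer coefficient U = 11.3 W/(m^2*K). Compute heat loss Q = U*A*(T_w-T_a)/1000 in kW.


Temperature difference dT = 22 - 19 = 3 K
Heat loss (W) = U * A * dT = 11.3 * 3584 * 3 = 121497.6 W
Convert to kW: 121497.6 / 1000 = 121.4976 kW

121.4976 kW


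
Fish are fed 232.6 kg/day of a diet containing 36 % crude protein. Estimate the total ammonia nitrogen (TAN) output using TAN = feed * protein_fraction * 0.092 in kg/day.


Protein in feed = 232.6 * 36/100 = 83.736 kg/day
TAN = protein * 0.092 = 83.736 * 0.092 = 7.703712 kg/day

7.703712 kg/day


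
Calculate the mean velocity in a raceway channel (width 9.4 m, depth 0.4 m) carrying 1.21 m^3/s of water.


Cross-sectional area = W * d = 9.4 * 0.4 = 3.76 m^2
Velocity = Q / A = 1.21 / 3.76 = 0.321809 m/s

0.321809 m/s


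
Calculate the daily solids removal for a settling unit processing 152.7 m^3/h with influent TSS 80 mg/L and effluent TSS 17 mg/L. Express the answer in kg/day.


Concentration drop: TSS_in - TSS_out = 80 - 17 = 63 mg/L
Hourly solids removed = Q * dTSS = 152.7 m^3/h * 63 mg/L = 9620.1 g/h  (m^3/h * mg/L = g/h)
Daily solids removed = 9620.1 * 24 = 230882.4 g/day
Convert g to kg: 230882.4 / 1000 = 230.8824 kg/day

230.8824 kg/day


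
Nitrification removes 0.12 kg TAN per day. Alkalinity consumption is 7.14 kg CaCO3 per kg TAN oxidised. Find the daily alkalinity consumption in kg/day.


Alkalinity factor: 7.14 kg CaCO3 consumed per kg TAN nitrified
alk = 0.12 kg TAN * 7.14 = 0.8568 kg CaCO3/day

0.8568 kg CaCO3/day


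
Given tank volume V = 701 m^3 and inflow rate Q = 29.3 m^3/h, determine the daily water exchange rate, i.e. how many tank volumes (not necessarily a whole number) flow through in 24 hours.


Daily flow volume = 29.3 m^3/h * 24 h = 703.2 m^3/day
Exchanges = daily flow / tank volume = 703.2 / 701 = 1.00314 exchanges/day

1.00314 exchanges/day


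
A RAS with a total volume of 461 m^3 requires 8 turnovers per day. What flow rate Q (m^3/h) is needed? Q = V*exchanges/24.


Daily recirculation volume = 461 m^3 * 8 = 3688 m^3/day
Flow rate Q = daily volume / 24 h = 3688 / 24 = 153.667 m^3/h

153.667 m^3/h


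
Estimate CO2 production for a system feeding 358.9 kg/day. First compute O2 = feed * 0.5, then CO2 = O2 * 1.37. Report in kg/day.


O2 = 358.9 * 0.5 = 179.45
CO2 = 179.45 * 1.37 = 245.8465

245.8465 kg/day


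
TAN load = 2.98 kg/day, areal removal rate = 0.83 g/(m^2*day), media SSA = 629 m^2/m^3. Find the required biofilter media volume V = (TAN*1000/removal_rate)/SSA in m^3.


A = 2.98*1000 / 0.83 = 3590.3614 m^2
V = 3590.3614 / 629 = 5.70805

5.70805 m^3


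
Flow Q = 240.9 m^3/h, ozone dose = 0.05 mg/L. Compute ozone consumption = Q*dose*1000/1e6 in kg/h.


O3 demand (mg/h) = Q * dose * 1000 = 240.9 * 0.05 * 1000 = 12045 mg/h
Convert mg to kg: 12045 / 1e6 = 0.012045 kg/h

0.012045 kg/h


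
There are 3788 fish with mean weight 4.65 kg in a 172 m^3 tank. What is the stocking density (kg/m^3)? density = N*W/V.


Total biomass = 3788 fish * 4.65 kg = 17614.2 kg
Density = total biomass / volume = 17614.2 / 172 = 102.408 kg/m^3

102.408 kg/m^3


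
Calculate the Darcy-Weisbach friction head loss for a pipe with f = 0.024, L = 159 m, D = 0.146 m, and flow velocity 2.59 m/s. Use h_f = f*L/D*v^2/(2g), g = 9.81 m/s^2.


v^2 = 2.59^2 = 6.7081 m^2/s^2
L/D = 159/0.146 = 1089.0411
h_f = f*(L/D)*v^2/(2g) = 0.024 * 1089.0411 * 6.7081 / 19.62 = 8.93626 m

8.93626 m


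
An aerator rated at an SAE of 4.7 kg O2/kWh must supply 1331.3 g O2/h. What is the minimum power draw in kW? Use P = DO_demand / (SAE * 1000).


SAE in g O2/kWh = 4.7 * 1000 = 4700 g/kWh
P = DO_demand / SAE_g = 1331.3 / 4700 = 0.283255 kW

0.283255 kW


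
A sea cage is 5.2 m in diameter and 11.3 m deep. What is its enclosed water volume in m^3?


r = d/2 = 5.2/2 = 2.6 m
Base area = pi*r^2 = pi*2.6^2 = 21.237166 m^2
Volume = 21.237166 * 11.3 = 239.98 m^3

239.98 m^3


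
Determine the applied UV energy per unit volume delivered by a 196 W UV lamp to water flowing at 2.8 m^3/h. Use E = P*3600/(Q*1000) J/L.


Energy delivered per hour = 196 W * 3600 s = 705600 J/h
Volume treated per hour = 2.8 m^3/h * 1000 = 2800 L/h
dose = 705600 / 2800 = 252 J/L

252 J/L


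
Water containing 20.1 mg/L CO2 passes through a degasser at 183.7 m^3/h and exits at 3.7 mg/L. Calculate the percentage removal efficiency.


CO2_out / CO2_in = 3.7 / 20.1 = 0.1840796
Fraction remaining = 0.1840796
efficiency = (1 - 0.1840796) * 100 = 81.592 %

81.592 %


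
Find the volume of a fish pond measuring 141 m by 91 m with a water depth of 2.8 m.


Base area = L * W = 141 * 91 = 12831 m^2
Volume = area * depth = 12831 * 2.8 = 35926.8 m^3

35926.8 m^3


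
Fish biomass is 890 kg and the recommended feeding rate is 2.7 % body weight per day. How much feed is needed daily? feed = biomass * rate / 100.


Feeding rate fraction = 2.7% / 100 = 0.027
Daily feed = 890 kg * 0.027 = 24.03 kg/day

24.03 kg/day


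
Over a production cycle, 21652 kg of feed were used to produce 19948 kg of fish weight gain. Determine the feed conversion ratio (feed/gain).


FCR = feed consumed / weight gained
FCR = 21652 kg / 19948 kg = 1.08542

1.08542


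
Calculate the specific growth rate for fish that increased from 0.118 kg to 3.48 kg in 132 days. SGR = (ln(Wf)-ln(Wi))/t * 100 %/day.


ln(W_f) = ln(3.48) = 1.2470323
ln(W_i) = ln(0.118) = -2.1370707
ln(W_f) - ln(W_i) = 1.2470323 - -2.1370707 = 3.384103
SGR = 3.384103 / 132 * 100 = 2.56371 %/day

2.56371 %/day


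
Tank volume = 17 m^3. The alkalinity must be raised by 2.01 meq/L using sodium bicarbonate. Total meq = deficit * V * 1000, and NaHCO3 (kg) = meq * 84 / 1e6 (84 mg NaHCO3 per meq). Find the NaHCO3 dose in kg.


Tank volume in L = 17 m^3 * 1000 = 17000 L
Total meq required = 2.01 meq/L * 17000 L = 34170 meq
NaHCO3 mass = 34170 meq * 84 mg/meq / 1e6 = 2.87028 kg

2.87028 kg


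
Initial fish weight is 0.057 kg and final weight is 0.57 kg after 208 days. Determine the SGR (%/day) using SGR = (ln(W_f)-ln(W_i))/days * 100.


ln(W_f) = ln(0.57) = -0.56211892
ln(W_i) = ln(0.057) = -2.864704
ln(W_f) - ln(W_i) = -0.56211892 - -2.864704 = 2.3025851
SGR = 2.3025851 / 208 * 100 = 1.10701 %/day

1.10701 %/day


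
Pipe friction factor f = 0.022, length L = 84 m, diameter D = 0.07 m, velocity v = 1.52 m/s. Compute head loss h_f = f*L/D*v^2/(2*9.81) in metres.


v^2 = 1.52^2 = 2.3104 m^2/s^2
L/D = 84/0.07 = 1200
h_f = f*(L/D)*v^2/(2g) = 0.022 * 1200 * 2.3104 / 19.62 = 3.1088 m

3.1088 m


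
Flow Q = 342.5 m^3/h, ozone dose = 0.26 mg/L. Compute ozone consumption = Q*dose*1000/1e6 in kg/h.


O3 demand (mg/h) = Q * dose * 1000 = 342.5 * 0.26 * 1000 = 89050 mg/h
Convert mg to kg: 89050 / 1e6 = 0.08905 kg/h

0.08905 kg/h


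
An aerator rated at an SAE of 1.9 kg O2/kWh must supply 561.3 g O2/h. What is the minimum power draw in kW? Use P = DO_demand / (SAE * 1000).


SAE in g O2/kWh = 1.9 * 1000 = 1900 g/kWh
P = DO_demand / SAE_g = 561.3 / 1900 = 0.295421 kW

0.295421 kW


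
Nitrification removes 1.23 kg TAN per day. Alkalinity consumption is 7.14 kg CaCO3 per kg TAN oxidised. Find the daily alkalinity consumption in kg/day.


Alkalinity factor: 7.14 kg CaCO3 consumed per kg TAN nitrified
alk = 1.23 kg TAN * 7.14 = 8.7822 kg CaCO3/day

8.7822 kg CaCO3/day


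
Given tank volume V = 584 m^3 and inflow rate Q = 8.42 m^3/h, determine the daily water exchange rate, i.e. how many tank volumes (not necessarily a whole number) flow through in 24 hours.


Daily flow volume = 8.42 m^3/h * 24 h = 202.08 m^3/day
Exchanges = daily flow / tank volume = 202.08 / 584 = 0.346027 exchanges/day

0.346027 exchanges/day


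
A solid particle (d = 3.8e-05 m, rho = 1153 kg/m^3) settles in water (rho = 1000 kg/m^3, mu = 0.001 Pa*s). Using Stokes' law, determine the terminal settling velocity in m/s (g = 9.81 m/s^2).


Density difference: rho_p - rho_f = 1153 - 1000 = 153 kg/m^3
d^2 = (3.8e-05)^2 = 1.444e-09 m^2
Numerator = (rho_p - rho_f) * g * d^2 = 153 * 9.81 * 1.444e-09 = 2.1673429e-06
Denominator = 18 * mu = 18 * 0.001 = 0.018
v_s = 2.1673429e-06 / 0.018 = 1.20408e-04 m/s
Check: Re = rho_f * v_s * d / mu = 1000 * 1.20408e-04 * 3.8e-05 / 0.001 = 0.00458 < 1, so Stokes' law applies.

1.20408e-04 m/s


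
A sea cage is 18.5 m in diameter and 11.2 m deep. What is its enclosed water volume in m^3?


r = d/2 = 18.5/2 = 9.25 m
Base area = pi*r^2 = pi*9.25^2 = 268.80252 m^2
Volume = 268.80252 * 11.2 = 3010.59 m^3

3010.59 m^3


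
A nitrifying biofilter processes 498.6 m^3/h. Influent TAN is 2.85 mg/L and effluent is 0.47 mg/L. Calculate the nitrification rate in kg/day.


Concentration drop: TAN_in - TAN_out = 2.85 - 0.47 = 2.38 mg/L
Hourly TAN removed = Q * dTAN = 498.6 m^3/h * 2.38 mg/L = 1186.668 g/h  (m^3/h * mg/L = g/h)
Daily TAN removed = 1186.668 * 24 = 28480.032 g/day
Convert to kg/day: 28480.032 / 1000 = 28.480032 kg/day

28.480032 kg/day


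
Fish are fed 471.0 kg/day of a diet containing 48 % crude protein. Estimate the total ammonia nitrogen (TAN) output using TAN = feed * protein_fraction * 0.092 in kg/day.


Protein in feed = 471.0 * 48/100 = 226.08 kg/day
TAN = protein * 0.092 = 226.08 * 0.092 = 20.79936 kg/day

20.79936 kg/day


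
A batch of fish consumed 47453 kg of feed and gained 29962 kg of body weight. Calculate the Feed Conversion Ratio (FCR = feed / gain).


FCR = feed consumed / weight gained
FCR = 47453 kg / 29962 kg = 1.58377

1.58377


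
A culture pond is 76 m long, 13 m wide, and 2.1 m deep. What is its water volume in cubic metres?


Base area = L * W = 76 * 13 = 988 m^2
Volume = area * depth = 988 * 2.1 = 2074.8 m^3

2074.8 m^3


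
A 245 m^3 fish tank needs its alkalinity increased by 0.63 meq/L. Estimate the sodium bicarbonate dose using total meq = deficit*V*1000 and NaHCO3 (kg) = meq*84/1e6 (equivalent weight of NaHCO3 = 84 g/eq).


Tank volume in L = 245 m^3 * 1000 = 245000 L
Total meq required = 0.63 meq/L * 245000 L = 154350 meq
NaHCO3 mass = 154350 meq * 84 mg/meq / 1e6 = 12.9654 kg

12.9654 kg


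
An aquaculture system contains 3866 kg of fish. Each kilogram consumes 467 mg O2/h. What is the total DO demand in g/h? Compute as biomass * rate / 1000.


Total O2 consumption (mg/h) = 3866 kg * 467 mg/(kg*h) = 1805422 mg/h
Convert to g/h: 1805422 / 1000 = 1805.422 g/h

1805.422 g/h


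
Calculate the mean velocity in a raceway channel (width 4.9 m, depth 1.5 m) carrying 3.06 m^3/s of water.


Cross-sectional area = W * d = 4.9 * 1.5 = 7.35 m^2
Velocity = Q / A = 3.06 / 7.35 = 0.416327 m/s

0.416327 m/s


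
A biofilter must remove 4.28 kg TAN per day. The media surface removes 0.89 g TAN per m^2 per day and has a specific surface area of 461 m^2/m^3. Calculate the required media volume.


A = 4.28*1000 / 0.89 = 4808.9888 m^2
V = 4808.9888 / 461 = 10.4316

10.4316 m^3


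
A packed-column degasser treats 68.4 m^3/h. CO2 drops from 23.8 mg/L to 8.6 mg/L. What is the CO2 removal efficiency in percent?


CO2_out / CO2_in = 8.6 / 23.8 = 0.36134454
Fraction remaining = 0.36134454
efficiency = (1 - 0.36134454) * 100 = 63.8655 %

63.8655 %


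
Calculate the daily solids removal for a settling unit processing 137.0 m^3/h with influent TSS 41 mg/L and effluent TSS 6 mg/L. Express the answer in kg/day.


Concentration drop: TSS_in - TSS_out = 41 - 6 = 35 mg/L
Hourly solids removed = Q * dTSS = 137.0 m^3/h * 35 mg/L = 4795 g/h  (m^3/h * mg/L = g/h)
Daily solids removed = 4795 * 24 = 115080 g/day
Convert g to kg: 115080 / 1000 = 115.08 kg/day

115.08 kg/day


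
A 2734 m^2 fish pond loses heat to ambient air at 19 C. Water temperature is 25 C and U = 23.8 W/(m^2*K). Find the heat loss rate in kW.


Temperature difference dT = 25 - 19 = 6 K
Heat loss (W) = U * A * dT = 23.8 * 2734 * 6 = 390415.2 W
Convert to kW: 390415.2 / 1000 = 390.4152 kW

390.4152 kW


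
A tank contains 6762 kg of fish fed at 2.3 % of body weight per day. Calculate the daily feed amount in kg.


Feeding rate fraction = 2.3% / 100 = 0.023
Daily feed = 6762 kg * 0.023 = 155.526 kg/day

155.526 kg/day


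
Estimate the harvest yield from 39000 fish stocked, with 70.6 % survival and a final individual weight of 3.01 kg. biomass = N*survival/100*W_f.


Survivors = 39000 * 70.6/100 = 27534 fish
Harvest biomass = survivors * W_f = 27534 * 3.01 = 82877.34 kg

82877.34 kg


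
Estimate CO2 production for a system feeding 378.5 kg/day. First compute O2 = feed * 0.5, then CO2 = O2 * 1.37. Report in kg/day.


O2 = 378.5 * 0.5 = 189.25
CO2 = 189.25 * 1.37 = 259.2725

259.2725 kg/day


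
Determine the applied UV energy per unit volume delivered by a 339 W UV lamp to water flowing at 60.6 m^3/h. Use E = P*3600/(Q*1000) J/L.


Energy delivered per hour = 339 W * 3600 s = 1220400 J/h
Volume treated per hour = 60.6 m^3/h * 1000 = 60600 L/h
dose = 1220400 / 60600 = 20.1386 J/L

20.1386 J/L


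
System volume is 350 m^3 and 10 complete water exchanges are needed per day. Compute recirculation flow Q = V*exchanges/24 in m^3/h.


Daily recirculation volume = 350 m^3 * 10 = 3500 m^3/day
Flow rate Q = daily volume / 24 h = 3500 / 24 = 145.833 m^3/h

145.833 m^3/h


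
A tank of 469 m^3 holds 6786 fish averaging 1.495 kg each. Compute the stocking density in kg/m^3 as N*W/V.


Total biomass = 6786 fish * 1.495 kg = 10145.07 kg
Density = total biomass / volume = 10145.07 / 469 = 21.6313 kg/m^3

21.6313 kg/m^3


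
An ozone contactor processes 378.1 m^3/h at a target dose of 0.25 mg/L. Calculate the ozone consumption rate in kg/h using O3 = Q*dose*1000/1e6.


O3 demand (mg/h) = Q * dose * 1000 = 378.1 * 0.25 * 1000 = 94525 mg/h
Convert mg to kg: 94525 / 1e6 = 0.094525 kg/h

0.094525 kg/h


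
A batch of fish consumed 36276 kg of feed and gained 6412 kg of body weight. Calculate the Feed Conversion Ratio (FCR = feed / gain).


FCR = feed consumed / weight gained
FCR = 36276 kg / 6412 kg = 5.65752

5.65752


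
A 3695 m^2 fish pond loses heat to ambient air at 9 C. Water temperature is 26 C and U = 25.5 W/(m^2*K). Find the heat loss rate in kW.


Temperature difference dT = 26 - 9 = 17 K
Heat loss (W) = U * A * dT = 25.5 * 3695 * 17 = 1601782.5 W
Convert to kW: 1601782.5 / 1000 = 1601.7825 kW

1601.7825 kW


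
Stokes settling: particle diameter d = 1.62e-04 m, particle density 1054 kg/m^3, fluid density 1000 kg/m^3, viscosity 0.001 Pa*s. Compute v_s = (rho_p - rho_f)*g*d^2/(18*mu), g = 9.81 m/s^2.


Density difference: rho_p - rho_f = 1054 - 1000 = 54 kg/m^3
d^2 = (1.62e-04)^2 = 2.6244e-08 m^2
Numerator = (rho_p - rho_f) * g * d^2 = 54 * 9.81 * 2.6244e-08 = 1.3902497e-05
Denominator = 18 * mu = 18 * 0.001 = 0.018
v_s = 1.3902497e-05 / 0.018 = 7.72361e-04 m/s
Check: Re = rho_f * v_s * d / mu = 1000 * 7.72361e-04 * 1.62e-04 / 0.001 = 0.125 < 1, so Stokes' law applies.

7.72361e-04 m/s


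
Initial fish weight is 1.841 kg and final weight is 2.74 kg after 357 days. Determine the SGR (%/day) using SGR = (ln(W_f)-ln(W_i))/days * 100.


ln(W_f) = ln(2.74) = 1.0079579
ln(W_i) = ln(1.841) = 0.6103089
ln(W_f) - ln(W_i) = 1.0079579 - 0.6103089 = 0.397649
SGR = 0.397649 / 357 * 100 = 0.111386 %/day

0.111386 %/day


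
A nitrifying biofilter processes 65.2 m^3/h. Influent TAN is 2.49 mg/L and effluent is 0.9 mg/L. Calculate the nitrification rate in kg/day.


Concentration drop: TAN_in - TAN_out = 2.49 - 0.9 = 1.59 mg/L
Hourly TAN removed = Q * dTAN = 65.2 m^3/h * 1.59 mg/L = 103.668 g/h  (m^3/h * mg/L = g/h)
Daily TAN removed = 103.668 * 24 = 2488.032 g/day
Convert to kg/day: 2488.032 / 1000 = 2.488032 kg/day

2.488032 kg/day


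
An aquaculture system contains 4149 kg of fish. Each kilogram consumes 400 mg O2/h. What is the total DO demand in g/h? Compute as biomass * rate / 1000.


Total O2 consumption (mg/h) = 4149 kg * 400 mg/(kg*h) = 1659600 mg/h
Convert to g/h: 1659600 / 1000 = 1659.6 g/h

1659.6 g/h


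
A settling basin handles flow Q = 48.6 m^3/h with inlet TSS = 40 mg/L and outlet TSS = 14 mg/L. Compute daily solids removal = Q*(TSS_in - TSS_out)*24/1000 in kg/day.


Concentration drop: TSS_in - TSS_out = 40 - 14 = 26 mg/L
Hourly solids removed = Q * dTSS = 48.6 m^3/h * 26 mg/L = 1263.6 g/h  (m^3/h * mg/L = g/h)
Daily solids removed = 1263.6 * 24 = 30326.4 g/day
Convert g to kg: 30326.4 / 1000 = 30.3264 kg/day

30.3264 kg/day


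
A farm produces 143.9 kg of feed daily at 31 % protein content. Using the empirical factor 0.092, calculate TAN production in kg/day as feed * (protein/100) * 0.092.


Protein in feed = 143.9 * 31/100 = 44.609 kg/day
TAN = protein * 0.092 = 44.609 * 0.092 = 4.104028 kg/day

4.104028 kg/day


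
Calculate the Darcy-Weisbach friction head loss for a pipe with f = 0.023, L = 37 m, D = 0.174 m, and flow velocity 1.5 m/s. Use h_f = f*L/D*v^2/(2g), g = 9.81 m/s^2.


v^2 = 1.5^2 = 2.25 m^2/s^2
L/D = 37/0.174 = 212.64368
h_f = f*(L/D)*v^2/(2g) = 0.023 * 212.64368 * 2.25 / 19.62 = 0.560872 m

0.560872 m


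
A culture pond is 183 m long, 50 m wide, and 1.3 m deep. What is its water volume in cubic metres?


Base area = L * W = 183 * 50 = 9150 m^2
Volume = area * depth = 9150 * 1.3 = 11895 m^3

11895 m^3


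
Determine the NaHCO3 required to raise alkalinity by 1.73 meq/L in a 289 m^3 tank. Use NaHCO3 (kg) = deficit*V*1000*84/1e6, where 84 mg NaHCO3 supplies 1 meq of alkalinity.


Tank volume in L = 289 m^3 * 1000 = 289000 L
Total meq required = 1.73 meq/L * 289000 L = 499970 meq
NaHCO3 mass = 499970 meq * 84 mg/meq / 1e6 = 41.9975 kg

41.9975 kg


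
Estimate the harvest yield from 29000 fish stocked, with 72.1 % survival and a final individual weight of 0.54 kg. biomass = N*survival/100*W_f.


Survivors = 29000 * 72.1/100 = 20909 fish
Harvest biomass = survivors * W_f = 20909 * 0.54 = 11290.86 kg

11290.86 kg


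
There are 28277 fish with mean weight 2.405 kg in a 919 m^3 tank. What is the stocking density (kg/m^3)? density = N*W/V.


Total biomass = 28277 fish * 2.405 kg = 68006.185 kg
Density = total biomass / volume = 68006.185 / 919 = 74.0002 kg/m^3

74.0002 kg/m^3


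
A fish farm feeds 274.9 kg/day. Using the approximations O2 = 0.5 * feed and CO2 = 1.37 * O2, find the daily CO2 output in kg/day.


O2 = 274.9 * 0.5 = 137.45
CO2 = 137.45 * 1.37 = 188.3065

188.3065 kg/day


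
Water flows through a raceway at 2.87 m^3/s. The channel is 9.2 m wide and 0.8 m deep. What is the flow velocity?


Cross-sectional area = W * d = 9.2 * 0.8 = 7.36 m^2
Velocity = Q / A = 2.87 / 7.36 = 0.389946 m/s

0.389946 m/s


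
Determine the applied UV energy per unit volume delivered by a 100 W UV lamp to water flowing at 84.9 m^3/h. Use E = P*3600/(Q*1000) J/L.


Energy delivered per hour = 100 W * 3600 s = 360000 J/h
Volume treated per hour = 84.9 m^3/h * 1000 = 84900 L/h
dose = 360000 / 84900 = 4.24028 J/L

4.24028 J/L


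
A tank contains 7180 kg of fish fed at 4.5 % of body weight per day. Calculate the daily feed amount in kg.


Feeding rate fraction = 4.5% / 100 = 0.045
Daily feed = 7180 kg * 0.045 = 323.1 kg/day

323.1 kg/day


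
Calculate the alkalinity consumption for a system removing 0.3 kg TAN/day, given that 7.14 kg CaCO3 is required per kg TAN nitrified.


Alkalinity factor: 7.14 kg CaCO3 consumed per kg TAN nitrified
alk = 0.3 kg TAN * 7.14 = 2.142 kg CaCO3/day

2.142 kg CaCO3/day


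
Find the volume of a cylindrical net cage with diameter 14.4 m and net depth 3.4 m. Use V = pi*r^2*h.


r = d/2 = 14.4/2 = 7.2 m
Base area = pi*r^2 = pi*7.2^2 = 162.86016 m^2
Volume = 162.86016 * 3.4 = 553.725 m^3

553.725 m^3


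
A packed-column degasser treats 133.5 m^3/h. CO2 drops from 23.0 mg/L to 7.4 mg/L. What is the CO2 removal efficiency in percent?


CO2_out / CO2_in = 7.4 / 23.0 = 0.32173913
Fraction remaining = 0.32173913
efficiency = (1 - 0.32173913) * 100 = 67.8261 %

67.8261 %


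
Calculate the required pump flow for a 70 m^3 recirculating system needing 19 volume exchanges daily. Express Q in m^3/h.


Daily recirculation volume = 70 m^3 * 19 = 1330 m^3/day
Flow rate Q = daily volume / 24 h = 1330 / 24 = 55.4167 m^3/h

55.4167 m^3/h


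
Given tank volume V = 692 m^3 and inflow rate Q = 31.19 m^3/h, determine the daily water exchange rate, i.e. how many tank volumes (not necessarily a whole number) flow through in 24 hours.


Daily flow volume = 31.19 m^3/h * 24 h = 748.56 m^3/day
Exchanges = daily flow / tank volume = 748.56 / 692 = 1.08173 exchanges/day

1.08173 exchanges/day


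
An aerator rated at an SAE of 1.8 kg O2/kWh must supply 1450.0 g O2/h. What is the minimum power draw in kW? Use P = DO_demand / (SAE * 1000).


SAE in g O2/kWh = 1.8 * 1000 = 1800 g/kWh
P = DO_demand / SAE_g = 1450.0 / 1800 = 0.805556 kW

0.805556 kW


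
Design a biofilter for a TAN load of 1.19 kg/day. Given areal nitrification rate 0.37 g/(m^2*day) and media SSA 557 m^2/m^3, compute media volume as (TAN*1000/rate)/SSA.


A = 1.19*1000 / 0.37 = 3216.2162 m^2
V = 3216.2162 / 557 = 5.77418

5.77418 m^3


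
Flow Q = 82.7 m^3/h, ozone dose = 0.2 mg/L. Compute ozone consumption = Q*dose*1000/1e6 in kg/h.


O3 demand (mg/h) = Q * dose * 1000 = 82.7 * 0.2 * 1000 = 16540 mg/h
Convert mg to kg: 16540 / 1e6 = 0.01654 kg/h

0.01654 kg/h


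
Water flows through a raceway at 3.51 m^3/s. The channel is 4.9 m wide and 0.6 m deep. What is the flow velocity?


Cross-sectional area = W * d = 4.9 * 0.6 = 2.94 m^2
Velocity = Q / A = 3.51 / 2.94 = 1.19388 m/s

1.19388 m/s


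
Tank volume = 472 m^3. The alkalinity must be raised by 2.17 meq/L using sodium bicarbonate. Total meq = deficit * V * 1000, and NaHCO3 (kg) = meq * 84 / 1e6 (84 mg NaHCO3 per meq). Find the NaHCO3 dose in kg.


Tank volume in L = 472 m^3 * 1000 = 472000 L
Total meq required = 2.17 meq/L * 472000 L = 1024240 meq
NaHCO3 mass = 1024240 meq * 84 mg/meq / 1e6 = 86.0362 kg

86.0362 kg


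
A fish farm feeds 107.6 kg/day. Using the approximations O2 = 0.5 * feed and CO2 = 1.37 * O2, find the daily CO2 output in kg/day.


O2 = 107.6 * 0.5 = 53.8
CO2 = 53.8 * 1.37 = 73.706

73.706 kg/day


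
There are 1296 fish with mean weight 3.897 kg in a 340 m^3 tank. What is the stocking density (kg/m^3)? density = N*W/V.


Total biomass = 1296 fish * 3.897 kg = 5050.512 kg
Density = total biomass / volume = 5050.512 / 340 = 14.8544 kg/m^3

14.8544 kg/m^3


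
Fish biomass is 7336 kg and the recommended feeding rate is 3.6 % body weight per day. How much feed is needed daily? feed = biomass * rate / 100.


Feeding rate fraction = 3.6% / 100 = 0.036
Daily feed = 7336 kg * 0.036 = 264.096 kg/day

264.096 kg/day


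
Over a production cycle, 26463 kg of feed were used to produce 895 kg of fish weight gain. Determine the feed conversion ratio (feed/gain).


FCR = feed consumed / weight gained
FCR = 26463 kg / 895 kg = 29.5676

29.5676


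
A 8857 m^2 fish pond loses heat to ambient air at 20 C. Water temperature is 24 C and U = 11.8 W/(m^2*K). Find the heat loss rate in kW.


Temperature difference dT = 24 - 20 = 4 K
Heat loss (W) = U * A * dT = 11.8 * 8857 * 4 = 418050.4 W
Convert to kW: 418050.4 / 1000 = 418.0504 kW

418.0504 kW


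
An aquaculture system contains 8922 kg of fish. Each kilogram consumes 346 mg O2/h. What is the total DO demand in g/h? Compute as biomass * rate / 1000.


Total O2 consumption (mg/h) = 8922 kg * 346 mg/(kg*h) = 3087012 mg/h
Convert to g/h: 3087012 / 1000 = 3087.012 g/h

3087.012 g/h


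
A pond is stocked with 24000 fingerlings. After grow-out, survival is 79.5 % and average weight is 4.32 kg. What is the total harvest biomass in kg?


Survivors = 24000 * 79.5/100 = 19080 fish
Harvest biomass = survivors * W_f = 19080 * 4.32 = 82425.6 kg

82425.6 kg


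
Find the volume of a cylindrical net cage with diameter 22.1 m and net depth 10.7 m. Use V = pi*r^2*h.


r = d/2 = 22.1/2 = 11.05 m
Base area = pi*r^2 = pi*11.05^2 = 383.59632 m^2
Volume = 383.59632 * 10.7 = 4104.48 m^3

4104.48 m^3


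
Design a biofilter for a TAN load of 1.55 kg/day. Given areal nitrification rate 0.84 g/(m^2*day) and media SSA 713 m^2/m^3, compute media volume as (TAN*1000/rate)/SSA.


A = 1.55*1000 / 0.84 = 1845.2381 m^2
V = 1845.2381 / 713 = 2.58799

2.58799 m^3


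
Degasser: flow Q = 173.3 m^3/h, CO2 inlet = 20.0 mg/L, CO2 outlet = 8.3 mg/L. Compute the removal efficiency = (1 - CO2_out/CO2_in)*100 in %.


CO2_out / CO2_in = 8.3 / 20.0 = 0.415
Fraction remaining = 0.415
efficiency = (1 - 0.415) * 100 = 58.5 %

58.5 %


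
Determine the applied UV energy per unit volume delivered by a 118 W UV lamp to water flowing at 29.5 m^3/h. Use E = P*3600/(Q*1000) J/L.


Energy delivered per hour = 118 W * 3600 s = 424800 J/h
Volume treated per hour = 29.5 m^3/h * 1000 = 29500 L/h
dose = 424800 / 29500 = 14.4 J/L

14.4 J/L


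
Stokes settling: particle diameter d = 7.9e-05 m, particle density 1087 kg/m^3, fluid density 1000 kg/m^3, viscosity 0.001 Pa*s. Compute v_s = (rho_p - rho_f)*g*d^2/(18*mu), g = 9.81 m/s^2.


Density difference: rho_p - rho_f = 1087 - 1000 = 87 kg/m^3
d^2 = (7.9e-05)^2 = 6.241e-09 m^2
Numerator = (rho_p - rho_f) * g * d^2 = 87 * 9.81 * 6.241e-09 = 5.3265063e-06
Denominator = 18 * mu = 18 * 0.001 = 0.018
v_s = 5.3265063e-06 / 0.018 = 2.95917e-04 m/s
Check: Re = rho_f * v_s * d / mu = 1000 * 2.95917e-04 * 7.9e-05 / 0.001 = 0.0234 < 1, so Stokes' law applies.

2.95917e-04 m/s


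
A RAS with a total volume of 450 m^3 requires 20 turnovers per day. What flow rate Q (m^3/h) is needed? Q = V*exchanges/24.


Daily recirculation volume = 450 m^3 * 20 = 9000 m^3/day
Flow rate Q = daily volume / 24 h = 9000 / 24 = 375 m^3/h

375 m^3/h


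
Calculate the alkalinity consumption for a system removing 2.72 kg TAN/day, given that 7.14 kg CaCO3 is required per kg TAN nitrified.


Alkalinity factor: 7.14 kg CaCO3 consumed per kg TAN nitrified
alk = 2.72 kg TAN * 7.14 = 19.4208 kg CaCO3/day

19.4208 kg CaCO3/day


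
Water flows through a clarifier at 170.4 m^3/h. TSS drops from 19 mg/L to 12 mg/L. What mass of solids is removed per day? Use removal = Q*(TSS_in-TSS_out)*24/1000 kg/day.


Concentration drop: TSS_in - TSS_out = 19 - 12 = 7 mg/L
Hourly solids removed = Q * dTSS = 170.4 m^3/h * 7 mg/L = 1192.8 g/h  (m^3/h * mg/L = g/h)
Daily solids removed = 1192.8 * 24 = 28627.2 g/day
Convert g to kg: 28627.2 / 1000 = 28.6272 kg/day

28.6272 kg/day


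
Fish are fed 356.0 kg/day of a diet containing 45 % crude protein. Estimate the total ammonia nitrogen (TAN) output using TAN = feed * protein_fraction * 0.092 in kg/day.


Protein in feed = 356.0 * 45/100 = 160.2 kg/day
TAN = protein * 0.092 = 160.2 * 0.092 = 14.7384 kg/day

14.7384 kg/day


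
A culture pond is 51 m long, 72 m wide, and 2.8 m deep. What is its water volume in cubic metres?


Base area = L * W = 51 * 72 = 3672 m^2
Volume = area * depth = 3672 * 2.8 = 10281.6 m^3

10281.6 m^3


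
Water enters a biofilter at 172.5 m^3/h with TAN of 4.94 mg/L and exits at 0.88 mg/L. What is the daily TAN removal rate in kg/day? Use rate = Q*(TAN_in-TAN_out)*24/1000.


Concentration drop: TAN_in - TAN_out = 4.94 - 0.88 = 4.06 mg/L
Hourly TAN removed = Q * dTAN = 172.5 m^3/h * 4.06 mg/L = 700.35 g/h  (m^3/h * mg/L = g/h)
Daily TAN removed = 700.35 * 24 = 16808.4 g/day
Convert to kg/day: 16808.4 / 1000 = 16.8084 kg/day

16.8084 kg/day


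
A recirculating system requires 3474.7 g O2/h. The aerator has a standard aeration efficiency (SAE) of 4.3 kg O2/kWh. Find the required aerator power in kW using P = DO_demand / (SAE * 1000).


SAE in g O2/kWh = 4.3 * 1000 = 4300 g/kWh
P = DO_demand / SAE_g = 3474.7 / 4300 = 0.80807 kW

0.80807 kW


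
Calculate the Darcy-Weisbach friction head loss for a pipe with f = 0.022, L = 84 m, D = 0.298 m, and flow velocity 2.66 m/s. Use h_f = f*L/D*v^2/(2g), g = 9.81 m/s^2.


v^2 = 2.66^2 = 7.0756 m^2/s^2
L/D = 84/0.298 = 281.87919
h_f = f*(L/D)*v^2/(2g) = 0.022 * 281.87919 * 7.0756 / 19.62 = 2.2364 m

2.2364 m


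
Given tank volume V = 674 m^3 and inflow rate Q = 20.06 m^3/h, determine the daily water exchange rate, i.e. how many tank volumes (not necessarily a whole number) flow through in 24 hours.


Daily flow volume = 20.06 m^3/h * 24 h = 481.44 m^3/day
Exchanges = daily flow / tank volume = 481.44 / 674 = 0.714303 exchanges/day

0.714303 exchanges/day


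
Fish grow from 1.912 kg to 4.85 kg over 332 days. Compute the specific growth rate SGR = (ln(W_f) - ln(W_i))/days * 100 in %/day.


ln(W_f) = ln(4.85) = 1.5789787
ln(W_i) = ln(1.912) = 0.64814981
ln(W_f) - ln(W_i) = 1.5789787 - 0.64814981 = 0.93082889
SGR = 0.93082889 / 332 * 100 = 0.28037 %/day

0.28037 %/day


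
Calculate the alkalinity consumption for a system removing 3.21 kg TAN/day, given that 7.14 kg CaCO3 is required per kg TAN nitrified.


Alkalinity factor: 7.14 kg CaCO3 consumed per kg TAN nitrified
alk = 3.21 kg TAN * 7.14 = 22.9194 kg CaCO3/day

22.9194 kg CaCO3/day


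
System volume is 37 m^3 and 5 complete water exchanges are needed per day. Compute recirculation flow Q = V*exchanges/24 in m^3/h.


Daily recirculation volume = 37 m^3 * 5 = 185 m^3/day
Flow rate Q = daily volume / 24 h = 185 / 24 = 7.70833 m^3/h

7.70833 m^3/h


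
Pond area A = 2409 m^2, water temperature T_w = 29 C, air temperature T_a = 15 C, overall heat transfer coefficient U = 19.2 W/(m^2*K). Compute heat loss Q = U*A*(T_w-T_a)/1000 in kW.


Temperature difference dT = 29 - 15 = 14 K
Heat loss (W) = U * A * dT = 19.2 * 2409 * 14 = 647539.2 W
Convert to kW: 647539.2 / 1000 = 647.5392 kW

647.5392 kW


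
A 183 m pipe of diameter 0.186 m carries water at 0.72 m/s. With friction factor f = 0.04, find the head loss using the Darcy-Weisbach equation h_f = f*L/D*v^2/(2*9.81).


v^2 = 0.72^2 = 0.5184 m^2/s^2
L/D = 183/0.186 = 983.87097
h_f = f*(L/D)*v^2/(2g) = 0.04 * 983.87097 * 0.5184 / 19.62 = 1.03983 m

1.03983 m


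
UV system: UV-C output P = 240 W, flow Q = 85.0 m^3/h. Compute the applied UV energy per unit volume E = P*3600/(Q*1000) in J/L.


Energy delivered per hour = 240 W * 3600 s = 864000 J/h
Volume treated per hour = 85.0 m^3/h * 1000 = 85000 L/h
dose = 864000 / 85000 = 10.1647 J/L

10.1647 J/L


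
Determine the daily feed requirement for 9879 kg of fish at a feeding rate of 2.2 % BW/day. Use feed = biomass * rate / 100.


Feeding rate fraction = 2.2% / 100 = 0.022
Daily feed = 9879 kg * 0.022 = 217.338 kg/day

217.338 kg/day


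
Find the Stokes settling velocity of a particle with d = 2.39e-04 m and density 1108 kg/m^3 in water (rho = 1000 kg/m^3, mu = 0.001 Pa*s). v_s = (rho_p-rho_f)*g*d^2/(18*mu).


Density difference: rho_p - rho_f = 1108 - 1000 = 108 kg/m^3
d^2 = (2.39e-04)^2 = 5.7121e-08 m^2
Numerator = (rho_p - rho_f) * g * d^2 = 108 * 9.81 * 5.7121e-08 = 6.0518557e-05
Denominator = 18 * mu = 18 * 0.001 = 0.018
v_s = 6.0518557e-05 / 0.018 = 0.00336214 m/s
Check: Re = rho_f * v_s * d / mu = 1000 * 0.00336214 * 2.39e-04 / 0.001 = 0.804 < 1, so Stokes' law applies.

0.00336214 m/s


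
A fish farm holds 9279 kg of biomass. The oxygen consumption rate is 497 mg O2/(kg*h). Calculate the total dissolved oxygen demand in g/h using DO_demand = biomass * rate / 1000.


Total O2 consumption (mg/h) = 9279 kg * 497 mg/(kg*h) = 4611663 mg/h
Convert to g/h: 4611663 / 1000 = 4611.663 g/h

4611.663 g/h


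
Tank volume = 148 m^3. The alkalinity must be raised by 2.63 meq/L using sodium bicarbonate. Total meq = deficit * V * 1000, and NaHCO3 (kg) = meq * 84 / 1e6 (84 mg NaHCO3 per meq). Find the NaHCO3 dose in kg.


Tank volume in L = 148 m^3 * 1000 = 148000 L
Total meq required = 2.63 meq/L * 148000 L = 389240 meq
NaHCO3 mass = 389240 meq * 84 mg/meq / 1e6 = 32.6962 kg

32.6962 kg


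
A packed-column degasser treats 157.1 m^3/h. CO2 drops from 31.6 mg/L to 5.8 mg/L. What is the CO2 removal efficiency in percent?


CO2_out / CO2_in = 5.8 / 31.6 = 0.1835443
Fraction remaining = 0.1835443
efficiency = (1 - 0.1835443) * 100 = 81.6456 %

81.6456 %


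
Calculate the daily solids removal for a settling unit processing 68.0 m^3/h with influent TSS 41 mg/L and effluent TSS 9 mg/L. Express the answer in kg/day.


Concentration drop: TSS_in - TSS_out = 41 - 9 = 32 mg/L
Hourly solids removed = Q * dTSS = 68.0 m^3/h * 32 mg/L = 2176 g/h  (m^3/h * mg/L = g/h)
Daily solids removed = 2176 * 24 = 52224 g/day
Convert g to kg: 52224 / 1000 = 52.224 kg/day

52.224 kg/day


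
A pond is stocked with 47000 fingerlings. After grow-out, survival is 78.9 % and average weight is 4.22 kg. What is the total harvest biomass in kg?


Survivors = 47000 * 78.9/100 = 37083 fish
Harvest biomass = survivors * W_f = 37083 * 4.22 = 156490.26 kg

156490.26 kg


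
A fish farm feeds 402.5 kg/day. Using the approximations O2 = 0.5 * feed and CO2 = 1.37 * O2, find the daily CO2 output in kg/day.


O2 = 402.5 * 0.5 = 201.25
CO2 = 201.25 * 1.37 = 275.7125

275.7125 kg/day


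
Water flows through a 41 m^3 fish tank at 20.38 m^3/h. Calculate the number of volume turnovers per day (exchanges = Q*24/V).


Daily flow volume = 20.38 m^3/h * 24 h = 489.12 m^3/day
Exchanges = daily flow / tank volume = 489.12 / 41 = 11.9298 exchanges/day

11.9298 exchanges/day


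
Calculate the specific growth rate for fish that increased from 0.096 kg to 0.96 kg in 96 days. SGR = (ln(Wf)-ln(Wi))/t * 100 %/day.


ln(W_f) = ln(0.96) = -0.040821995
ln(W_i) = ln(0.096) = -2.3434071
ln(W_f) - ln(W_i) = -0.040821995 - -2.3434071 = 2.3025851
SGR = 2.3025851 / 96 * 100 = 2.39853 %/day

2.39853 %/day
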